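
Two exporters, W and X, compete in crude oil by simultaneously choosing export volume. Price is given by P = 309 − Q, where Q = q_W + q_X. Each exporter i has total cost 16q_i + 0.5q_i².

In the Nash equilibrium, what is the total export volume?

146.5

Exporter W's profit: π = q_W(309 − (q_W + q_X)) − 16q_W − 0.5q_W².
∂π/∂q_W = 293 − 3q_W − q_X = 0, so q_W = 293/3 − (1/3)q_X.
Setting q_W = q_X in the reaction function: q_W = 293/3 − (1/3)q_W, so q_W = (293/3) / (4/3) = 73.25.
Total export volume: 73.25 + 73.25 = 146.5.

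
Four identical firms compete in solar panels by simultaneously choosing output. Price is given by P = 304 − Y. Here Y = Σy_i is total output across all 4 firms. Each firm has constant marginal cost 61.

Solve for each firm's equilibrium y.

48.6

A representative firm's profit is π_i = y_i(304 − Y) − 61y_i, with Y = y_i + Σ_{j≠i} y_j.
First-order condition: 243 − 2y_i − Σ_{j≠i} y_j = 0.
In a symmetric equilibrium every firm chooses the same y, so Σ_{j≠i} y_j = 3y. The condition becomes 243 − 5y = 0, giving y = 243/5 = 48.6.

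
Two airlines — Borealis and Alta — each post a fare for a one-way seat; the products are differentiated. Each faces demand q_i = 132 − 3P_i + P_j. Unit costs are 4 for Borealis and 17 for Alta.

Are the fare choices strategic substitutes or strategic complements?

Borealis's profit: π = (P_{Borealis} − 4)(132 − 3P_{Borealis} + P_{Alta}).
∂π/∂P_{Borealis} = 144 − 6P_{Borealis} + P_{Alta} = 0 ⇒ P_{Borealis} = 24 + (1/6)P_{Alta}.
The best-response slope dP_{Borealis}/dP_{Alta} = 1/6 > 0: the reaction function is upward-sloping, so the choices are strategic complements.

strategic complements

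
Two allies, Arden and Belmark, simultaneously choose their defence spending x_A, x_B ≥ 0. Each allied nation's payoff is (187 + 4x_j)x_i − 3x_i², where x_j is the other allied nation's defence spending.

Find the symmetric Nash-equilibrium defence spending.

Arden's payoff is (187 + 4x_B)x_A − 3x_A².
∂π/∂x_A = 187 + 4x_B − 6x_A = 0, so x_A = 187/6 + (2/3)x_B.
The game is symmetric, so in equilibrium x_B = x_A: the reaction function gives (1/3)x_A = 187/6, hence x_A = 93.5.

93.5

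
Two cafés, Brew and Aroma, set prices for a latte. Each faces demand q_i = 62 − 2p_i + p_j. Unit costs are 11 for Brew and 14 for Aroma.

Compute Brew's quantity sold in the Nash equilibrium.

34.8

Brew's profit: π = (p_{Brew} − 11)(62 − 2p_{Brew} + p_{Aroma}).
∂π/∂p_{Brew} = 84 − 4p_{Brew} + p_{Aroma} = 0 ⇒ p_{Brew} = 21 + 0.25p_{Aroma}.
Similarly p_{Aroma} = 22.5 + 0.25p_{Brew}.
Substituting the second reaction function into the first: p_{Brew} = 21 + 0.25(22.5 + 0.25p_{Brew}), which gives 0.9375p_{Brew} = 26.625 ⇒ p_{Brew} = 28.4.
Then p_{Aroma} = 22.5 + 0.25·28.4 = 29.6.
q_{Brew} = 62 − 2·28.4 + 29.6 = 34.8.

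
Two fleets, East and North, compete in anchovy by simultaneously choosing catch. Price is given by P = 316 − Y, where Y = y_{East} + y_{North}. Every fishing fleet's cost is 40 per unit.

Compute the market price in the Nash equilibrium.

Fishing fleet East's profit: π = y_{East}(316 − (y_{East} + y_{North})) − 40y_{East}.
∂π/∂y_{East} = 276 − 2y_{East} − y_{North} = 0, so y_{East} = 138 − 0.5y_{North}.
By symmetry y_{North} = y_{East}; substituting into the reaction function, 1.5y_{East} = 138 and y_{East} = 92.
Equilibrium price: P = 316 − 184 = 132.

132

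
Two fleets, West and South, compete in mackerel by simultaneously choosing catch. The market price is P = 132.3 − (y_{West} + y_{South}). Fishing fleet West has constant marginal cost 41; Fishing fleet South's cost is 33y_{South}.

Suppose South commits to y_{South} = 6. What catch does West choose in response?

42.65

Fishing fleet West's profit: π = y_{West}(132.3 − (y_{West} + y_{South})) − 41y_{West}.
∂π/∂y_{West} = 91.3 − 2y_{West} − y_{South} = 0, so y_{West} = 45.65 − 0.5y_{South}.
At y_{South} = 6: y_{West} = 45.65 − 0.5·6 = 42.65.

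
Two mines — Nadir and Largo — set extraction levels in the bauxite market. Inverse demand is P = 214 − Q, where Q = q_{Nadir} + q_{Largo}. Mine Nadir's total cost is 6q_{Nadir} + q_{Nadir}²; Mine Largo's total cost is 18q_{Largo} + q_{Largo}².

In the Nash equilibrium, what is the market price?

133.2

Mine Nadir's profit: π = q_{Nadir}(214 − (q_{Nadir} + q_{Largo})) − 6q_{Nadir} − q_{Nadir}².
∂π/∂q_{Nadir} = 208 − 4q_{Nadir} − q_{Largo} = 0, so q_{Nadir} = 52 − 0.25q_{Largo}.
By the same steps for Largo: q_{Largo} = 49 − 0.25q_{Nadir}.
Substituting the second reaction function into the first: q_{Nadir} = 52 − 0.25(49 − 0.25q_{Nadir}), which gives 0.9375q_{Nadir} = 39.75 ⇒ q_{Nadir} = 42.4.
Then q_{Largo} = 49 − 0.25·42.4 = 38.4.
Equilibrium price: P = 214 − 80.8 = 133.2.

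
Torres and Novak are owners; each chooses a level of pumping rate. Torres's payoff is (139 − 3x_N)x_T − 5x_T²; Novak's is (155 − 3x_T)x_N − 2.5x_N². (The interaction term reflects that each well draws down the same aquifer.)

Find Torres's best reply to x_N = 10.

Expanding Torres's payoff: 139x_T − 3x_Nx_T − 5x_T².
∂π/∂x_T = 139 − 3x_N − 10x_T = 0, so x_T = 13.9 − 0.3x_N.
At x_N = 10: x_T = 13.9 − 0.3·10 = 10.9.

10.9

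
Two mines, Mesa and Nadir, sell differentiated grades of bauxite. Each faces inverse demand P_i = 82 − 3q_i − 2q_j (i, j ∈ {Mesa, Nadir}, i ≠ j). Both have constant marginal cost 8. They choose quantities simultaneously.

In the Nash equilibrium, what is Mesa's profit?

256.6875

Mine Mesa's profit: π = q_{Mesa}(82 − 3q_{Mesa} − 2q_{Nadir}) − 8q_{Mesa}.
∂π/∂q_{Mesa} = 74 − 6q_{Mesa} − 2q_{Nadir} = 0 ⇒ q_{Mesa} = 37/3 − (1/3)q_{Nadir}.
By symmetry q_{Nadir} = q_{Mesa}; substituting into the reaction function, (4/3)q_{Mesa} = 37/3 and q_{Mesa} = 9.25.
P_{Mesa} = 82 − 3·9.25 − 2·9.25 = 35.75.
Profit = (35.75 − 8)·9.25 = 256.6875.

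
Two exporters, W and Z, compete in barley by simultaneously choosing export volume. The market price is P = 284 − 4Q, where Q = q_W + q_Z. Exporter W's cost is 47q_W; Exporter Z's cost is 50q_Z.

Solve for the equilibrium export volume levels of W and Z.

20, 19.25

Exporter W's profit: π = q_W(284 − 4(q_W + q_Z)) − 47q_W.
∂π/∂q_W = 237 − 8q_W − 4q_Z = 0, so q_W = 29.625 − 0.5q_Z.
By the same steps for Z: q_Z = 29.25 − 0.5q_W.
Plugging q_Z into W's best response: q_W = 29.625 − 0.5(29.25 − 0.5q_W) ⇒ 0.75q_W = 15, so q_W = 20.
Then q_Z = 29.25 − 0.5·20 = 19.25.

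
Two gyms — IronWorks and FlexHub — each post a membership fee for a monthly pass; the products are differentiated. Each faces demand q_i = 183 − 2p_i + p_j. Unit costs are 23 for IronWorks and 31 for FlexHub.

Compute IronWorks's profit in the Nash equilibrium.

IronWorks's profit: π = (p_{IronWorks} − 23)(183 − 2p_{IronWorks} + p_{FlexHub}).
∂π/∂p_{IronWorks} = 229 − 4p_{IronWorks} + p_{FlexHub} = 0 ⇒ p_{IronWorks} = 57.25 + 0.25p_{FlexHub}.
Similarly p_{FlexHub} = 61.25 + 0.25p_{IronWorks}.
Substituting the second reaction function into the first: p_{IronWorks} = 57.25 + 0.25(61.25 + 0.25p_{IronWorks}), which gives 0.9375p_{IronWorks} = 72.5625 ⇒ p_{IronWorks} = 77.4.
Then p_{FlexHub} = 61.25 + 0.25·77.4 = 80.6.
q_{IronWorks} = 183 − 2·77.4 + 80.6 = 108.8.
Profit = (77.4 − 23)·108.8 = 5918.72.

5918.72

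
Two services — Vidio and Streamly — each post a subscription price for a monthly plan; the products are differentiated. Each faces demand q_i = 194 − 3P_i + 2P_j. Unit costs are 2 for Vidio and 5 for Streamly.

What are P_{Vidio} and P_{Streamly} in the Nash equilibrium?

Vidio's profit: π = (P_{Vidio} − 2)(194 − 3P_{Vidio} + 2P_{Streamly}).
∂π/∂P_{Vidio} = 200 − 6P_{Vidio} + 2P_{Streamly} = 0 ⇒ P_{Vidio} = 100/3 + (1/3)P_{Streamly}.
Similarly P_{Streamly} = 209/6 + (1/3)P_{Vidio}.
Substituting the second reaction function into the first: P_{Vidio} = 100/3 + (1/3)(209/6 + (1/3)P_{Vidio}), which gives (8/9)P_{Vidio} = 809/18 ⇒ P_{Vidio} = 50.5625.
Then P_{Streamly} = 209/6 + (1/3)·50.5625 = 51.6875.

50.5625, 51.6875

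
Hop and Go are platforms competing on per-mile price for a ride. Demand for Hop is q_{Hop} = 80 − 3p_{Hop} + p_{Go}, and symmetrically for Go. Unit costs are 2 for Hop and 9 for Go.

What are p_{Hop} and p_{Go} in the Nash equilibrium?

Hop's profit: π = (p_{Hop} − 2)(80 − 3p_{Hop} + p_{Go}).
∂π/∂p_{Hop} = 86 − 6p_{Hop} + p_{Go} = 0 ⇒ p_{Hop} = 43/3 + (1/6)p_{Go}.
Similarly p_{Go} = 107/6 + (1/6)p_{Hop}.
Solving the two reaction functions simultaneously: (1 − (1/6)(1/6))p_{Hop} = 43/3 + (1/6)·(107/6), so (35/36)p_{Hop} = 623/36 and p_{Hop} = 17.8.
Then p_{Go} = 107/6 + (1/6)·17.8 = 20.8.

17.8, 20.8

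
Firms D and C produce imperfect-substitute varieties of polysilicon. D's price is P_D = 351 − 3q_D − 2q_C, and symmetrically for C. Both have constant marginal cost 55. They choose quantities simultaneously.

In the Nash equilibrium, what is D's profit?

Firm D's profit: π = q_D(351 − 3q_D − 2q_C) − 55q_D.
∂π/∂q_D = 296 − 6q_D − 2q_C = 0 ⇒ q_D = 148/3 − (1/3)q_C.
Setting q_D = q_C in the reaction function: q_D = 148/3 − (1/3)q_D, so q_D = (148/3) / (4/3) = 37.
P_D = 351 − 3·37 − 2·37 = 166.
Profit = (166 − 55)·37 = 4107.

4107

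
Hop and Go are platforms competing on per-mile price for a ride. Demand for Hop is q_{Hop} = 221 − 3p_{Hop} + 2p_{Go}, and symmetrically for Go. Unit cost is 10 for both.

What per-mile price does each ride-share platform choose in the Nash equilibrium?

Hop's profit: π = (p_{Hop} − 10)(221 − 3p_{Hop} + 2p_{Go}).
∂π/∂p_{Hop} = 251 − 6p_{Hop} + 2p_{Go} = 0 ⇒ p_{Hop} = 251/6 + (1/3)p_{Go}.
By symmetry p_{Go} = p_{Hop}; substituting into the reaction function, (2/3)p_{Hop} = 251/6 and p_{Hop} = 62.75.

62.75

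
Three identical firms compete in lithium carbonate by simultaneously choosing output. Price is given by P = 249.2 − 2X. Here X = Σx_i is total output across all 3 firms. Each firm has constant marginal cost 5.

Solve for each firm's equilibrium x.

30.525

A representative firm's profit is π_i = x_i(249.2 − 2X) − 5x_i, with X = x_i + Σ_{j≠i} x_j.
First-order condition: 244.2 − 4x_i − 2Σ_{j≠i} x_j = 0.
With identical firms, set every x_j = x: then 244.2 − 4x − 4x = 0, i.e. x = 244.2/8 = 30.525.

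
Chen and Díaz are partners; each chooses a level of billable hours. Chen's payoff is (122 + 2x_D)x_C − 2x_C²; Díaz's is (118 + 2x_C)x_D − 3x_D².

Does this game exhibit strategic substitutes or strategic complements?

Expanding Chen's payoff: 122x_C + 2x_Dx_C − 2x_C².
∂π/∂x_C = 122 + 2x_D − 4x_C = 0, so x_C = 30.5 + 0.5x_D.
The best-response slope dx_C/dx_D = 0.5 > 0: the reaction function is upward-sloping, so the choices are strategic complements.

strategic complements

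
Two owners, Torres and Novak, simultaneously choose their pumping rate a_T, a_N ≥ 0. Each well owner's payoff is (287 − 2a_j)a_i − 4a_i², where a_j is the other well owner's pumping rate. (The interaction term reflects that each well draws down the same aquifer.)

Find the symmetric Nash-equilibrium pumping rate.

Torres's payoff is (287 − 2a_N)a_T − 4a_T².
∂π/∂a_T = 287 − 2a_N − 8a_T = 0, so a_T = 35.875 − 0.25a_N.
Setting a_T = a_N in the reaction function: a_T = 35.875 − 0.25a_T, so a_T = 35.875 / 1.25 = 28.7.

28.7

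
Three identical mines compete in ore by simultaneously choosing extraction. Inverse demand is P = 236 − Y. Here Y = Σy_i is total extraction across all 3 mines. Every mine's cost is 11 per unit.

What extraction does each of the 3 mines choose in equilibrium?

A representative mine's profit is π_i = y_i(236 − Y) − 11y_i, with Y = y_i + Σ_{j≠i} y_j.
First-order condition: 225 − 2y_i − Σ_{j≠i} y_j = 0.
With identical mines, set every y_j = y: then 225 − 2y − 2y = 0, i.e. y = 225/4 = 56.25.

56.25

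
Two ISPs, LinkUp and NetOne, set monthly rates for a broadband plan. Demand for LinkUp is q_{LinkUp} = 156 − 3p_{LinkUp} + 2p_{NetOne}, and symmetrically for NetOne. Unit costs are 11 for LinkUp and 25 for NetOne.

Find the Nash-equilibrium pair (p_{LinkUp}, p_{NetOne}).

LinkUp's profit: π = (p_{LinkUp} − 11)(156 − 3p_{LinkUp} + 2p_{NetOne}).
∂π/∂p_{LinkUp} = 189 − 6p_{LinkUp} + 2p_{NetOne} = 0 ⇒ p_{LinkUp} = 31.5 + (1/3)p_{NetOne}.
Similarly p_{NetOne} = 38.5 + (1/3)p_{LinkUp}.
Solving the two reaction functions simultaneously: (1 − (1/3)(1/3))p_{LinkUp} = 31.5 + (1/3)·38.5, so (8/9)p_{LinkUp} = 133/3 and p_{LinkUp} = 49.875.
Then p_{NetOne} = 38.5 + (1/3)·49.875 = 55.125.

49.875, 55.125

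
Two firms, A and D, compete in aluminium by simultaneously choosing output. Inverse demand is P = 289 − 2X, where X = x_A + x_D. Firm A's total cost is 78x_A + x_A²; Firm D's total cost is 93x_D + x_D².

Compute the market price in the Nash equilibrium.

187.25

Firm A's profit: π = x_A(289 − 2(x_A + x_D)) − 78x_A − x_A².
∂π/∂x_A = 211 − 6x_A − 2x_D = 0, so x_A = 211/6 − (1/3)x_D.
By the same steps for D: x_D = 98/3 − (1/3)x_A.
Plugging x_D into A's best response: x_A = 211/6 − (1/3)(98/3 − (1/3)x_A) ⇒ (8/9)x_A = 437/18, so x_A = 27.3125.
Then x_D = 98/3 − (1/3)·27.3125 = 23.5625.
Equilibrium price: P = 289 − 2·50.875 = 187.25.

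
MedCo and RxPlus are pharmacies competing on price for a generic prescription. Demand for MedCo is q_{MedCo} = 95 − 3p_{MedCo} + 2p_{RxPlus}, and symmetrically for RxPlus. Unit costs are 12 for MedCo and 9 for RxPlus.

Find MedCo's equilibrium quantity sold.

60.5625

MedCo's profit: π = (p_{MedCo} − 12)(95 − 3p_{MedCo} + 2p_{RxPlus}).
∂π/∂p_{MedCo} = 131 − 6p_{MedCo} + 2p_{RxPlus} = 0 ⇒ p_{MedCo} = 131/6 + (1/3)p_{RxPlus}.
Similarly p_{RxPlus} = 61/3 + (1/3)p_{MedCo}.
Solving the two reaction functions simultaneously: (1 − (1/3)(1/3))p_{MedCo} = 131/6 + (1/3)·(61/3), so (8/9)p_{MedCo} = 515/18 and p_{MedCo} = 32.1875.
Then p_{RxPlus} = 61/3 + (1/3)·32.1875 = 31.0625.
q_{MedCo} = 95 − 3·32.1875 + 2·31.0625 = 60.5625.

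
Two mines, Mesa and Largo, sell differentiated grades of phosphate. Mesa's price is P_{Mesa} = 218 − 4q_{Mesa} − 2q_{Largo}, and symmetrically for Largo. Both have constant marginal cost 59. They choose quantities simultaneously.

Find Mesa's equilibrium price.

122.6

Mine Mesa's profit: π = q_{Mesa}(218 − 4q_{Mesa} − 2q_{Largo}) − 59q_{Mesa}.
∂π/∂q_{Mesa} = 159 − 8q_{Mesa} − 2q_{Largo} = 0 ⇒ q_{Mesa} = 19.875 − 0.25q_{Largo}.
Setting q_{Mesa} = q_{Largo} in the reaction function: q_{Mesa} = 19.875 − 0.25q_{Mesa}, so q_{Mesa} = 19.875 / 1.25 = 15.9.
P_{Mesa} = 218 − 4·15.9 − 2·15.9 = 122.6.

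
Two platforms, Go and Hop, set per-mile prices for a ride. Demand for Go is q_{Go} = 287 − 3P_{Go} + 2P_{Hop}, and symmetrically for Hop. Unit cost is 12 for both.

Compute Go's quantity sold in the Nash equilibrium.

Go's profit: π = (P_{Go} − 12)(287 − 3P_{Go} + 2P_{Hop}).
∂π/∂P_{Go} = 323 − 6P_{Go} + 2P_{Hop} = 0 ⇒ P_{Go} = 323/6 + (1/3)P_{Hop}.
The game is symmetric, so in equilibrium P_{Hop} = P_{Go}: the reaction function gives (2/3)P_{Go} = 323/6, hence P_{Go} = 80.75.
q_{Go} = 287 − 3·80.75 + 2·80.75 = 206.25.

206.25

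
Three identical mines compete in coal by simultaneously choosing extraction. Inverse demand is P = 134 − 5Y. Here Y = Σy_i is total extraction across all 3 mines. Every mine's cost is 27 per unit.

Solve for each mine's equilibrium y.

5.35

A representative mine's profit is π_i = y_i(134 − 5Y) − 27y_i, with Y = y_i + Σ_{j≠i} y_j.
First-order condition: 107 − 10y_i − 5Σ_{j≠i} y_j = 0.
Imposing symmetry (y_j = y for all j) turns Σ_{j≠i} y_j into 2y, so 107 = 20y and y = 5.35.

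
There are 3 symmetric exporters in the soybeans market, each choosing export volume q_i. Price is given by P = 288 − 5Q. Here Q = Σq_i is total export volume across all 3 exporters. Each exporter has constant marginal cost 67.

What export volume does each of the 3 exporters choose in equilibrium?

11.05

A representative exporter's profit is π_i = q_i(288 − 5Q) − 67q_i, with Q = q_i + Σ_{j≠i} q_j.
First-order condition: 221 − 10q_i − 5Σ_{j≠i} q_j = 0.
Imposing symmetry (q_j = q for all j) turns Σ_{j≠i} q_j into 2q, so 221 = 20q and q = 11.05.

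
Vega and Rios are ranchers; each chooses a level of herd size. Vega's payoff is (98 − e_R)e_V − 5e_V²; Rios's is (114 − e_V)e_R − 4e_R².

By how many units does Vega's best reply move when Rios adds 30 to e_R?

Expanding Vega's payoff: 98e_V − e_Re_V − 5e_V².
∂π/∂e_V = 98 − e_R − 10e_V = 0, so e_V = 9.8 − 0.1e_R.
The reaction-function slope is −0.1, so a 30-unit rise in e_R moves e_V by −0.1 × 30 = −3. Vega's best response falls — the actions are strategic substitutes.

-3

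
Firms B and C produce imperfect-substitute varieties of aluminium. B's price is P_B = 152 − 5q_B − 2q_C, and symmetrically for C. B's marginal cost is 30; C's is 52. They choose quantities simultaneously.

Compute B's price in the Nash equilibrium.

83.125

Firm B's profit: π = q_B(152 − 5q_B − 2q_C) − 30q_B.
∂π/∂q_B = 122 − 10q_B − 2q_C = 0 ⇒ q_B = 12.2 − 0.2q_C.
Similarly q_C = 10 − 0.2q_B.
Plugging q_C into B's best response: q_B = 12.2 − 0.2(10 − 0.2q_B) ⇒ 0.96q_B = 10.2, so q_B = 10.625.
Then q_C = 10 − 0.2·10.625 = 7.875.
P_B = 152 − 5·10.625 − 2·7.875 = 83.125.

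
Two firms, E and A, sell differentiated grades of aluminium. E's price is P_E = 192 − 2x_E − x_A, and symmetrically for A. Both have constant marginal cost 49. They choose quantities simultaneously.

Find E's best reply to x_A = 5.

Firm E's profit: π = x_E(192 − 2x_E − x_A) − 49x_E.
∂π/∂x_E = 143 − 4x_E − x_A = 0 ⇒ x_E = 35.75 − 0.25x_A.
At x_A = 5: x_E = 35.75 − 0.25·5 = 34.5.

34.5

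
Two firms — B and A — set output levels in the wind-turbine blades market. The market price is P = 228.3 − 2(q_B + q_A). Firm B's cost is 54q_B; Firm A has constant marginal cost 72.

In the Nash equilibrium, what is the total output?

Firm B's profit: π = q_B(228.3 − 2(q_B + q_A)) − 54q_B.
∂π/∂q_B = 174.3 − 4q_B − 2q_A = 0, so q_B = 43.575 − 0.5q_A.
By the same steps for A: q_A = 39.075 − 0.5q_B.
Plugging q_A into B's best response: q_B = 43.575 − 0.5(39.075 − 0.5q_B) ⇒ 0.75q_B = 24.0375, so q_B = 32.05.
Then q_A = 39.075 − 0.5·32.05 = 23.05.
Total output: 32.05 + 23.05 = 55.1.

55.1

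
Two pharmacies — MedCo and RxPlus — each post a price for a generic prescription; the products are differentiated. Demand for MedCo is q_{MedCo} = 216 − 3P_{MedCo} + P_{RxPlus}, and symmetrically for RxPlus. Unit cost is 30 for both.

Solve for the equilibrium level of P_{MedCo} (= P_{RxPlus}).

MedCo's profit: π = (P_{MedCo} − 30)(216 − 3P_{MedCo} + P_{RxPlus}).
∂π/∂P_{MedCo} = 306 − 6P_{MedCo} + P_{RxPlus} = 0 ⇒ P_{MedCo} = 51 + (1/6)P_{RxPlus}.
Setting P_{MedCo} = P_{RxPlus} in the reaction function: P_{MedCo} = 51 + (1/6)P_{MedCo}, so P_{MedCo} = 51 / (5/6) = 61.2.

61.2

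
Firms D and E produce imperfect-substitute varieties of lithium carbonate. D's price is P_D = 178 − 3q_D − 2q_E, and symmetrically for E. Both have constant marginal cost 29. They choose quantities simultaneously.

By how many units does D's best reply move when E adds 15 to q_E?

Firm D's profit: π = q_D(178 − 3q_D − 2q_E) − 29q_D.
∂π/∂q_D = 149 − 6q_D − 2q_E = 0 ⇒ q_D = 149/6 − (1/3)q_E.
The reaction-function slope is −1/3, so a 15-unit rise in q_E moves q_D by −1/3 × 15 = −5. D's best response falls — the actions are strategic substitutes.

-5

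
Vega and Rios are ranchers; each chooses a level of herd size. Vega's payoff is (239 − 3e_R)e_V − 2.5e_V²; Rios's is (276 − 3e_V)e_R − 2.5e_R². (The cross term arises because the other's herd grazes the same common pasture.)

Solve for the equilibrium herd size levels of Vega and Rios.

22.9375, 41.4375

Expanding Vega's payoff: 239e_V − 3e_Re_V − 2.5e_V².
∂π/∂e_V = 239 − 3e_R − 5e_V = 0, so e_V = 47.8 − 0.6e_R.
Likewise for Rios: e_R = 55.2 − 0.6e_V.
Plugging e_R into Vega's best response: e_V = 47.8 − 0.6(55.2 − 0.6e_V) ⇒ 0.64e_V = 14.68, so e_V = 22.9375.
Then e_R = 55.2 − 0.6·22.9375 = 41.4375.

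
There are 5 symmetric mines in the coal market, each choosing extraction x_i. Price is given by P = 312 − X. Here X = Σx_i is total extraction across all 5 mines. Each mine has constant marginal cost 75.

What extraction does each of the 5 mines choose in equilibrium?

39.5

A representative mine's profit is π_i = x_i(312 − X) − 75x_i, with X = x_i + Σ_{j≠i} x_j.
First-order condition: 237 − 2x_i − Σ_{j≠i} x_j = 0.
Imposing symmetry (x_j = x for all j) turns Σ_{j≠i} x_j into 4x, so 237 = 6x and x = 39.5.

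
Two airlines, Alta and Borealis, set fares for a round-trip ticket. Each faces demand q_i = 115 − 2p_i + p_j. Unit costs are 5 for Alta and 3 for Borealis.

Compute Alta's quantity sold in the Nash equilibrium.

72.8

Alta's profit: π = (p_{Alta} − 5)(115 − 2p_{Alta} + p_{Borealis}).
∂π/∂p_{Alta} = 125 − 4p_{Alta} + p_{Borealis} = 0 ⇒ p_{Alta} = 31.25 + 0.25p_{Borealis}.
Similarly p_{Borealis} = 30.25 + 0.25p_{Alta}.
Solving the two reaction functions simultaneously: (1 − (0.25)(0.25))p_{Alta} = 31.25 + 0.25·30.25, so 0.9375p_{Alta} = 38.8125 and p_{Alta} = 41.4.
Then p_{Borealis} = 30.25 + 0.25·41.4 = 40.6.
q_{Alta} = 115 − 2·41.4 + 40.6 = 72.8.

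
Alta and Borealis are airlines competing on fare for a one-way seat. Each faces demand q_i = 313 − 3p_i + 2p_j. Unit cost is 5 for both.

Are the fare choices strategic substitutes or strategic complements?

strategic complements

Alta's profit: π = (p_{Alta} − 5)(313 − 3p_{Alta} + 2p_{Borealis}).
∂π/∂p_{Alta} = 328 − 6p_{Alta} + 2p_{Borealis} = 0 ⇒ p_{Alta} = 164/3 + (1/3)p_{Borealis}.
The best-response slope dp_{Alta}/dp_{Borealis} = 1/3 > 0: the reaction function is upward-sloping, so the choices are strategic complements.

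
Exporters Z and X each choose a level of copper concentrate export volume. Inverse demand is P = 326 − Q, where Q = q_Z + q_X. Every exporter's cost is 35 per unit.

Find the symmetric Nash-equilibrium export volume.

Exporter Z's profit: π = q_Z(326 − (q_Z + q_X)) − 35q_Z.
∂π/∂q_Z = 291 − 2q_Z − q_X = 0, so q_Z = 145.5 − 0.5q_X.
By symmetry q_X = q_Z; substituting into the reaction function, 1.5q_Z = 145.5 and q_Z = 97.

97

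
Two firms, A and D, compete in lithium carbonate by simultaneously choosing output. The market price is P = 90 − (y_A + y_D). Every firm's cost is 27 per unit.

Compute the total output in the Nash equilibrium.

Firm A's profit: π = y_A(90 − (y_A + y_D)) − 27y_A.
∂π/∂y_A = 63 − 2y_A − y_D = 0, so y_A = 31.5 − 0.5y_D.
By symmetry y_D = y_A; substituting into the reaction function, 1.5y_A = 31.5 and y_A = 21.
Total output: 21 + 21 = 42.

42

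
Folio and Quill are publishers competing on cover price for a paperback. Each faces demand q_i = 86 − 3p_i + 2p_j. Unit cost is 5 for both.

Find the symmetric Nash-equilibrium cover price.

Folio's profit: π = (p_{Folio} − 5)(86 − 3p_{Folio} + 2p_{Quill}).
∂π/∂p_{Folio} = 101 − 6p_{Folio} + 2p_{Quill} = 0 ⇒ p_{Folio} = 101/6 + (1/3)p_{Quill}.
The game is symmetric, so in equilibrium p_{Quill} = p_{Folio}: the reaction function gives (2/3)p_{Folio} = 101/6, hence p_{Folio} = 25.25.

25.25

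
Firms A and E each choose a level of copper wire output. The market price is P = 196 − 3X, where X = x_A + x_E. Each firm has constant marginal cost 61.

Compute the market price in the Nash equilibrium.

Firm A's profit: π = x_A(196 − 3(x_A + x_E)) − 61x_A.
∂π/∂x_A = 135 − 6x_A − 3x_E = 0, so x_A = 22.5 − 0.5x_E.
Setting x_A = x_E in the reaction function: x_A = 22.5 − 0.5x_A, so x_A = 22.5 / 1.5 = 15.
Equilibrium price: P = 196 − 3·30 = 106.

106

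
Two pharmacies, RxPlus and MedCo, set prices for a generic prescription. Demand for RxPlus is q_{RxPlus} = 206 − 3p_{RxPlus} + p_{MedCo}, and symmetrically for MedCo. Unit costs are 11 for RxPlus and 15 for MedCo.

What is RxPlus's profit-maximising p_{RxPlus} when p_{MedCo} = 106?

RxPlus's profit: π = (p_{RxPlus} − 11)(206 − 3p_{RxPlus} + p_{MedCo}).
∂π/∂p_{RxPlus} = 239 − 6p_{RxPlus} + p_{MedCo} = 0 ⇒ p_{RxPlus} = 239/6 + (1/6)p_{MedCo}.
At p_{MedCo} = 106: p_{RxPlus} = 239/6 + (1/6)·106 = 57.5.

57.5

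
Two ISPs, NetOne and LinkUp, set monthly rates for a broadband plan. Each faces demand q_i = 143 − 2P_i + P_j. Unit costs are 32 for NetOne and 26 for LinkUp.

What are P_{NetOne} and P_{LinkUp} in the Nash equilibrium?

68.2, 65.8

NetOne's profit: π = (P_{NetOne} − 32)(143 − 2P_{NetOne} + P_{LinkUp}).
∂π/∂P_{NetOne} = 207 − 4P_{NetOne} + P_{LinkUp} = 0 ⇒ P_{NetOne} = 51.75 + 0.25P_{LinkUp}.
Similarly P_{LinkUp} = 48.75 + 0.25P_{NetOne}.
Substituting the second reaction function into the first: P_{NetOne} = 51.75 + 0.25(48.75 + 0.25P_{NetOne}), which gives 0.9375P_{NetOne} = 63.9375 ⇒ P_{NetOne} = 68.2.
Then P_{LinkUp} = 48.75 + 0.25·68.2 = 65.8.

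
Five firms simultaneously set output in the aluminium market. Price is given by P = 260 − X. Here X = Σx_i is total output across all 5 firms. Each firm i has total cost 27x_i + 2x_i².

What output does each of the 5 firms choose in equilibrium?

23.3

A representative firm's profit is π_i = x_i(260 − X) − 27x_i − 2x_i², with X = x_i + Σ_{j≠i} x_j.
First-order condition: 233 − 6x_i − Σ_{j≠i} x_j = 0.
Imposing symmetry (x_j = x for all j) turns Σ_{j≠i} x_j into 4x, so 233 = 10x and x = 23.3.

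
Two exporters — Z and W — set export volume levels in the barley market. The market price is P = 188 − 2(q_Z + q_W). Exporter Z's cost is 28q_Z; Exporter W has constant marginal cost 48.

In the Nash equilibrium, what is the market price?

88

Exporter Z's profit: π = q_Z(188 − 2(q_Z + q_W)) − 28q_Z.
∂π/∂q_Z = 160 − 4q_Z − 2q_W = 0, so q_Z = 40 − 0.5q_W.
By the same steps for W: q_W = 35 − 0.5q_Z.
Solving the two reaction functions simultaneously: (1 − (−0.5)(−0.5))q_Z = 40 − 0.5·35, so 0.75q_Z = 22.5 and q_Z = 30.
Then q_W = 35 − 0.5·30 = 20.
Equilibrium price: P = 188 − 2·50 = 88.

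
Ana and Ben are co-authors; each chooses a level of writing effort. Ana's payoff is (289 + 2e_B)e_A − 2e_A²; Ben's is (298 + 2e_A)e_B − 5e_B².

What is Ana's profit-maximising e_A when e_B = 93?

Expanding Ana's payoff: 289e_A + 2e_Be_A − 2e_A².
∂π/∂e_A = 289 + 2e_B − 4e_A = 0, so e_A = 72.25 + 0.5e_B.
At e_B = 93: e_A = 72.25 + 0.5·93 = 118.75.

118.75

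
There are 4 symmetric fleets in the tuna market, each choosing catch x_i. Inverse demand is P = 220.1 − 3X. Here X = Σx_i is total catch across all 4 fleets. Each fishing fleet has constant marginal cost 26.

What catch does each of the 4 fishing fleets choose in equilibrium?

12.94

A representative fishing fleet's profit is π_i = x_i(220.1 − 3X) − 26x_i, with X = x_i + Σ_{j≠i} x_j.
First-order condition: 194.1 − 6x_i − 3Σ_{j≠i} x_j = 0.
In a symmetric equilibrium every fishing fleet chooses the same x, so Σ_{j≠i} x_j = 3x. The condition becomes 194.1 − 15x = 0, giving x = 194.1/15 = 12.94.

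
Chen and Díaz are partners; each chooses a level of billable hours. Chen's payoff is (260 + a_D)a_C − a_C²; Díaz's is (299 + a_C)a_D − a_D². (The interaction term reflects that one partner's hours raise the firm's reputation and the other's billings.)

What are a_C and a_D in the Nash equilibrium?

273, 286

Expanding Chen's payoff: 260a_C + a_Da_C − a_C².
∂π/∂a_C = 260 + a_D − 2a_C = 0, so a_C = 130 + 0.5a_D.
Likewise for Díaz: a_D = 149.5 + 0.5a_C.
Solving the two reaction functions simultaneously: (1 − (0.5)(0.5))a_C = 130 + 0.5·149.5, so 0.75a_C = 204.75 and a_C = 273.
Then a_D = 149.5 + 0.5·273 = 286.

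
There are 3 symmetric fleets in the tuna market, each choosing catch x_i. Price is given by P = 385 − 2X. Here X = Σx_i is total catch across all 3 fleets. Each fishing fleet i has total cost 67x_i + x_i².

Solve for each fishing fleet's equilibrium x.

A representative fishing fleet's profit is π_i = x_i(385 − 2X) − 67x_i − x_i², with X = x_i + Σ_{j≠i} x_j.
First-order condition: 318 − 6x_i − 2Σ_{j≠i} x_j = 0.
In a symmetric equilibrium every fishing fleet chooses the same x, so Σ_{j≠i} x_j = 2x. The condition becomes 318 − 10x = 0, giving x = 318/10 = 31.8.

31.8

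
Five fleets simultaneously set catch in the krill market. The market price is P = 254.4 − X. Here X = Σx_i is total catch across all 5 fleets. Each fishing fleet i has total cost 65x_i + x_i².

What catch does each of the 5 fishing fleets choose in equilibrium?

A representative fishing fleet's profit is π_i = x_i(254.4 − X) − 65x_i − x_i², with X = x_i + Σ_{j≠i} x_j.
First-order condition: 189.4 − 4x_i − Σ_{j≠i} x_j = 0.
In a symmetric equilibrium every fishing fleet chooses the same x, so Σ_{j≠i} x_j = 4x. The condition becomes 189.4 − 8x = 0, giving x = 189.4/8 = 23.675.

23.675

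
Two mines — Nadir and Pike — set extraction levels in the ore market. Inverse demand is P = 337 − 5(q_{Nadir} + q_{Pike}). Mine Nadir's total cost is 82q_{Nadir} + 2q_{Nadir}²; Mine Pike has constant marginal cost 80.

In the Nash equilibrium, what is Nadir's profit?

Mine Nadir's profit: π = q_{Nadir}(337 − 5(q_{Nadir} + q_{Pike})) − 82q_{Nadir} − 2q_{Nadir}².
∂π/∂q_{Nadir} = 255 − 14q_{Nadir} − 5q_{Pike} = 0, so q_{Nadir} = 255/14 − (5/14)q_{Pike}.
For Pike: ∂π/∂q_{Pike} = 257 − 10q_{Pike} − 5q_{Nadir} = 0 ⇒ q_{Pike} = 25.7 − 0.5q_{Nadir}.
Solving the two reaction functions simultaneously: (1 − (−5/14)(−0.5))q_{Nadir} = 255/14 − (5/14)·25.7, so (23/28)q_{Nadir} = 253/28 and q_{Nadir} = 11.
Then q_{Pike} = 25.7 − 0.5·11 = 20.2.
Price P = 337 − 5·31.2 = 181.
Nadir's profit: (181 − 82)·11 − 2(11)² = 847.

847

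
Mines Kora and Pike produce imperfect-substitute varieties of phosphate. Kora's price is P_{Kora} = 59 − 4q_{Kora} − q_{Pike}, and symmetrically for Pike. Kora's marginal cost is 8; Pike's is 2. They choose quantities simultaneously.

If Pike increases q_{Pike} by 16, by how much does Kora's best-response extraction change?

-2

Mine Kora's profit: π = q_{Kora}(59 − 4q_{Kora} − q_{Pike}) − 8q_{Kora}.
∂π/∂q_{Kora} = 51 − 8q_{Kora} − q_{Pike} = 0 ⇒ q_{Kora} = 6.375 − 0.125q_{Pike}.
The reaction-function slope is −0.125, so a 16-unit rise in q_{Pike} moves q_{Kora} by −0.125 × 16 = −2. Kora's best response falls — the actions are strategic substitutes.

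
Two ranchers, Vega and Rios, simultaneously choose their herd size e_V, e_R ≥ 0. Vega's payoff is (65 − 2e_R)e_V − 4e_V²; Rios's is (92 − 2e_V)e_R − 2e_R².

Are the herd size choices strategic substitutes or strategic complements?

Expanding Vega's payoff: 65e_V − 2e_Re_V − 4e_V².
∂π/∂e_V = 65 − 2e_R − 8e_V = 0, so e_V = 8.125 − 0.25e_R.
The best-response slope de_V/de_R = −0.25 < 0: the reaction function is downward-sloping, so the choices are strategic substitutes.

strategic substitutes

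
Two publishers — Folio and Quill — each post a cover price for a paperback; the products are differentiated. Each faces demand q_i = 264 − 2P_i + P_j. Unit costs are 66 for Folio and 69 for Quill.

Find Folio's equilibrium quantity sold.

Folio's profit: π = (P_{Folio} − 66)(264 − 2P_{Folio} + P_{Quill}).
∂π/∂P_{Folio} = 396 − 4P_{Folio} + P_{Quill} = 0 ⇒ P_{Folio} = 99 + 0.25P_{Quill}.
Similarly P_{Quill} = 100.5 + 0.25P_{Folio}.
Solving the two reaction functions simultaneously: (1 − (0.25)(0.25))P_{Folio} = 99 + 0.25·100.5, so 0.9375P_{Folio} = 124.125 and P_{Folio} = 132.4.
Then P_{Quill} = 100.5 + 0.25·132.4 = 133.6.
q_{Folio} = 264 − 2·132.4 + 133.6 = 132.8.

132.8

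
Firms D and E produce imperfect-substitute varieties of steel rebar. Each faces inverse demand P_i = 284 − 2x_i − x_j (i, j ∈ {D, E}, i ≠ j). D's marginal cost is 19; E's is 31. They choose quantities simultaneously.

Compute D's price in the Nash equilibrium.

Firm D's profit: π = x_D(284 − 2x_D − x_E) − 19x_D.
∂π/∂x_D = 265 − 4x_D − x_E = 0 ⇒ x_D = 66.25 − 0.25x_E.
Similarly x_E = 63.25 − 0.25x_D.
Solving the two reaction functions simultaneously: (1 − (−0.25)(−0.25))x_D = 66.25 − 0.25·63.25, so 0.9375x_D = 50.4375 and x_D = 53.8.
Then x_E = 63.25 − 0.25·53.8 = 49.8.
P_D = 284 − 2·53.8 − 49.8 = 126.6.

126.6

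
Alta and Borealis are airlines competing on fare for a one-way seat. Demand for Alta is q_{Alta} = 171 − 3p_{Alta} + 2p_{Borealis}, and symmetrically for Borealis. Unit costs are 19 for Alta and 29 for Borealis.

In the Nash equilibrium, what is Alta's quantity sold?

119.625

Alta's profit: π = (p_{Alta} − 19)(171 − 3p_{Alta} + 2p_{Borealis}).
∂π/∂p_{Alta} = 228 − 6p_{Alta} + 2p_{Borealis} = 0 ⇒ p_{Alta} = 38 + (1/3)p_{Borealis}.
Similarly p_{Borealis} = 43 + (1/3)p_{Alta}.
Plugging p_{Borealis} into Alta's best response: p_{Alta} = 38 + (1/3)(43 + (1/3)p_{Alta}) ⇒ (8/9)p_{Alta} = 157/3, so p_{Alta} = 58.875.
Then p_{Borealis} = 43 + (1/3)·58.875 = 62.625.
q_{Alta} = 171 − 3·58.875 + 2·62.625 = 119.625.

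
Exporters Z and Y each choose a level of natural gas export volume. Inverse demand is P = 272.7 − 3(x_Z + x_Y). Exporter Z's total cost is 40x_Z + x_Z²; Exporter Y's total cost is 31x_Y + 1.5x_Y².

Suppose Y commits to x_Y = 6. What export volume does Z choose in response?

26.8375

Exporter Z's profit: π = x_Z(272.7 − 3(x_Z + x_Y)) − 40x_Z − x_Z².
∂π/∂x_Z = 232.7 − 8x_Z − 3x_Y = 0, so x_Z = 29.0875 − 0.375x_Y.
At x_Y = 6: x_Z = 29.0875 − 0.375·6 = 26.8375.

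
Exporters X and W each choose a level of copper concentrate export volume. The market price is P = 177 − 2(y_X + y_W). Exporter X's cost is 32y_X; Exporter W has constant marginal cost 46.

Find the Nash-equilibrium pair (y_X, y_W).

26.5, 19.5

Exporter X's profit: π = y_X(177 − 2(y_X + y_W)) − 32y_X.
∂π/∂y_X = 145 − 4y_X − 2y_W = 0, so y_X = 36.25 − 0.5y_W.
By the same steps for W: y_W = 32.75 − 0.5y_X.
Substituting the second reaction function into the first: y_X = 36.25 − 0.5(32.75 − 0.5y_X), which gives 0.75y_X = 19.875 ⇒ y_X = 26.5.
Then y_W = 32.75 − 0.5·26.5 = 19.5.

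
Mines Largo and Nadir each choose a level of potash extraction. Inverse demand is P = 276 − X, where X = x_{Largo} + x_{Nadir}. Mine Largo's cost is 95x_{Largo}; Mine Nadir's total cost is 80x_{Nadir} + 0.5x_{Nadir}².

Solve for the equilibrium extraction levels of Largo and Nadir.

69.4, 42.2

Mine Largo's profit: π = x_{Largo}(276 − (x_{Largo} + x_{Nadir})) − 95x_{Largo}.
∂π/∂x_{Largo} = 181 − 2x_{Largo} − x_{Nadir} = 0, so x_{Largo} = 90.5 − 0.5x_{Nadir}.
For Nadir: ∂π/∂x_{Nadir} = 196 − 3x_{Nadir} − x_{Largo} = 0 ⇒ x_{Nadir} = 196/3 − (1/3)x_{Largo}.
Solving the two reaction functions simultaneously: (1 − (−0.5)(−1/3))x_{Largo} = 90.5 − 0.5·(196/3), so (5/6)x_{Largo} = 347/6 and x_{Largo} = 69.4.
Then x_{Nadir} = 196/3 − (1/3)·69.4 = 42.2.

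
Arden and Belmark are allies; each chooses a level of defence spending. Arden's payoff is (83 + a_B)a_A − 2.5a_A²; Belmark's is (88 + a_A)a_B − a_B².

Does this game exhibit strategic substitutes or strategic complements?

Expanding Arden's payoff: 83a_A + a_Ba_A − 2.5a_A².
∂π/∂a_A = 83 + a_B − 5a_A = 0, so a_A = 16.6 + 0.2a_B.
The best-response slope da_A/da_B = 0.2 > 0: the reaction function is upward-sloping, so the choices are strategic complements.

strategic complements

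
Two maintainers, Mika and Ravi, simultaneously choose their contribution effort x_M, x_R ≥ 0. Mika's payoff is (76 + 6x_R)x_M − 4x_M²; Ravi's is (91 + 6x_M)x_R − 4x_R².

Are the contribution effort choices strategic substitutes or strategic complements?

strategic complements

Expanding Mika's payoff: 76x_M + 6x_Rx_M − 4x_M².
∂π/∂x_M = 76 + 6x_R − 8x_M = 0, so x_M = 9.5 + 0.75x_R.
The best-response slope dx_M/dx_R = 0.75 > 0: the reaction function is upward-sloping, so the choices are strategic complements.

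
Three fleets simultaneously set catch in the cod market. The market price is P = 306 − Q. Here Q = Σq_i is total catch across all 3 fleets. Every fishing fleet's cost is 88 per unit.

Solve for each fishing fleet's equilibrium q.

A representative fishing fleet's profit is π_i = q_i(306 − Q) − 88q_i, with Q = q_i + Σ_{j≠i} q_j.
First-order condition: 218 − 2q_i − Σ_{j≠i} q_j = 0.
Imposing symmetry (q_j = q for all j) turns Σ_{j≠i} q_j into 2q, so 218 = 4q and q = 54.5.

54.5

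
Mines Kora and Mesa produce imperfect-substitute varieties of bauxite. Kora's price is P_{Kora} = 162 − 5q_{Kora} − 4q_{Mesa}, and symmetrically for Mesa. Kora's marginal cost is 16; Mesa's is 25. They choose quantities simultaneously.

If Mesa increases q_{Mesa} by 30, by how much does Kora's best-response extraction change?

Mine Kora's profit: π = q_{Kora}(162 − 5q_{Kora} − 4q_{Mesa}) − 16q_{Kora}.
∂π/∂q_{Kora} = 146 − 10q_{Kora} − 4q_{Mesa} = 0 ⇒ q_{Kora} = 14.6 − 0.4q_{Mesa}.
The reaction-function slope is −0.4, so a 30-unit rise in q_{Mesa} moves q_{Kora} by −0.4 × 30 = −12. Kora's best response falls — the actions are strategic substitutes.

-12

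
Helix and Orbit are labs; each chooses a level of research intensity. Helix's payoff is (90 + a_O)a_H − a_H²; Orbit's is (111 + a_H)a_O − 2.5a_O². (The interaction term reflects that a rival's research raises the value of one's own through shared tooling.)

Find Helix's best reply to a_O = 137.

Expanding Helix's payoff: 90a_H + a_Oa_H − a_H².
∂π/∂a_H = 90 + a_O − 2a_H = 0, so a_H = 45 + 0.5a_O.
At a_O = 137: a_H = 45 + 0.5·137 = 113.5.

113.5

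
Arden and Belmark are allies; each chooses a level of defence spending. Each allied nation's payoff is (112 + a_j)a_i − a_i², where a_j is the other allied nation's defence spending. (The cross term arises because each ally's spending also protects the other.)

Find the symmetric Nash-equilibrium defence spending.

112

Arden's payoff is (112 + a_B)a_A − a_A².
∂π/∂a_A = 112 + a_B − 2a_A = 0, so a_A = 56 + 0.5a_B.
The game is symmetric, so in equilibrium a_B = a_A: the reaction function gives 0.5a_A = 56, hence a_A = 112.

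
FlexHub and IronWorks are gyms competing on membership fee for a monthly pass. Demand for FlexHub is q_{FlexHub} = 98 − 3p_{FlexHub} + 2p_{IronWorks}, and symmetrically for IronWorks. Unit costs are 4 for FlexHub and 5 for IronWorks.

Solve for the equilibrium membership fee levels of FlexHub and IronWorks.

FlexHub's profit: π = (p_{FlexHub} − 4)(98 − 3p_{FlexHub} + 2p_{IronWorks}).
∂π/∂p_{FlexHub} = 110 − 6p_{FlexHub} + 2p_{IronWorks} = 0 ⇒ p_{FlexHub} = 55/3 + (1/3)p_{IronWorks}.
Similarly p_{IronWorks} = 113/6 + (1/3)p_{FlexHub}.
Solving the two reaction functions simultaneously: (1 − (1/3)(1/3))p_{FlexHub} = 55/3 + (1/3)·(113/6), so (8/9)p_{FlexHub} = 443/18 and p_{FlexHub} = 27.6875.
Then p_{IronWorks} = 113/6 + (1/3)·27.6875 = 28.0625.

27.6875, 28.0625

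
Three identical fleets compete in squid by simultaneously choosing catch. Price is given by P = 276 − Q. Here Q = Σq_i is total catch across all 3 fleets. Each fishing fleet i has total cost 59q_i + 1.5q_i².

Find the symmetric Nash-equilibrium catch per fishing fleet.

A representative fishing fleet's profit is π_i = q_i(276 − Q) − 59q_i − 1.5q_i², with Q = q_i + Σ_{j≠i} q_j.
First-order condition: 217 − 5q_i − Σ_{j≠i} q_j = 0.
In a symmetric equilibrium every fishing fleet chooses the same q, so Σ_{j≠i} q_j = 2q. The condition becomes 217 − 7q = 0, giving q = 217/7 = 31.

31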